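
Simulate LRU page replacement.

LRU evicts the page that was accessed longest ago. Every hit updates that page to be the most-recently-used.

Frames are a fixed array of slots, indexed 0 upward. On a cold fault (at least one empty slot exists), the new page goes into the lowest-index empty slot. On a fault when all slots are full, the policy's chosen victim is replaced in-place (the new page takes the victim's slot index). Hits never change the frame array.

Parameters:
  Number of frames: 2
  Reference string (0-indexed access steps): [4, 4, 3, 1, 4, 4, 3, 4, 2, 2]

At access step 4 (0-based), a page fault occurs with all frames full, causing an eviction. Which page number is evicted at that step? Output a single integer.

Answer: 3

Derivation:
Step 0: ref 4 -> FAULT, frames=[4,-]
Step 1: ref 4 -> HIT, frames=[4,-]
Step 2: ref 3 -> FAULT, frames=[4,3]
Step 3: ref 1 -> FAULT, evict 4, frames=[1,3]
Step 4: ref 4 -> FAULT, evict 3, frames=[1,4]
At step 4: evicted page 3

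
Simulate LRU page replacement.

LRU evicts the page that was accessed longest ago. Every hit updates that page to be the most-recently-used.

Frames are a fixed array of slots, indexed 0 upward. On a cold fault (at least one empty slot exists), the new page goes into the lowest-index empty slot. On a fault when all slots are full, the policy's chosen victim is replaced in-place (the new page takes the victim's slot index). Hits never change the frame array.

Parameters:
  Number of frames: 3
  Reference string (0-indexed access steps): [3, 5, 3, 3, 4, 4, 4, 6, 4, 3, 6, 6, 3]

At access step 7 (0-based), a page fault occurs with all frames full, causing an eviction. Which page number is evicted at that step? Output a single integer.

Answer: 5

Derivation:
Step 0: ref 3 -> FAULT, frames=[3,-,-]
Step 1: ref 5 -> FAULT, frames=[3,5,-]
Step 2: ref 3 -> HIT, frames=[3,5,-]
Step 3: ref 3 -> HIT, frames=[3,5,-]
Step 4: ref 4 -> FAULT, frames=[3,5,4]
Step 5: ref 4 -> HIT, frames=[3,5,4]
Step 6: ref 4 -> HIT, frames=[3,5,4]
Step 7: ref 6 -> FAULT, evict 5, frames=[3,6,4]
At step 7: evicted page 5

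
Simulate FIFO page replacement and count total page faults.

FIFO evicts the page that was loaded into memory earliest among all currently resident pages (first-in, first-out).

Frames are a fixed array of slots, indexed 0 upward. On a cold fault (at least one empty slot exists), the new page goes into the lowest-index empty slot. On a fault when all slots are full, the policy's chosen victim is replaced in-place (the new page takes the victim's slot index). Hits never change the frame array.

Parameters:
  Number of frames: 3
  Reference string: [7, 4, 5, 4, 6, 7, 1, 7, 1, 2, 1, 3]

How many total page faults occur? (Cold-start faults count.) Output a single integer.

Answer: 8

Derivation:
Step 0: ref 7 → FAULT, frames=[7,-,-]
Step 1: ref 4 → FAULT, frames=[7,4,-]
Step 2: ref 5 → FAULT, frames=[7,4,5]
Step 3: ref 4 → HIT, frames=[7,4,5]
Step 4: ref 6 → FAULT (evict 7), frames=[6,4,5]
Step 5: ref 7 → FAULT (evict 4), frames=[6,7,5]
Step 6: ref 1 → FAULT (evict 5), frames=[6,7,1]
Step 7: ref 7 → HIT, frames=[6,7,1]
Step 8: ref 1 → HIT, frames=[6,7,1]
Step 9: ref 2 → FAULT (evict 6), frames=[2,7,1]
Step 10: ref 1 → HIT, frames=[2,7,1]
Step 11: ref 3 → FAULT (evict 7), frames=[2,3,1]
Total faults: 8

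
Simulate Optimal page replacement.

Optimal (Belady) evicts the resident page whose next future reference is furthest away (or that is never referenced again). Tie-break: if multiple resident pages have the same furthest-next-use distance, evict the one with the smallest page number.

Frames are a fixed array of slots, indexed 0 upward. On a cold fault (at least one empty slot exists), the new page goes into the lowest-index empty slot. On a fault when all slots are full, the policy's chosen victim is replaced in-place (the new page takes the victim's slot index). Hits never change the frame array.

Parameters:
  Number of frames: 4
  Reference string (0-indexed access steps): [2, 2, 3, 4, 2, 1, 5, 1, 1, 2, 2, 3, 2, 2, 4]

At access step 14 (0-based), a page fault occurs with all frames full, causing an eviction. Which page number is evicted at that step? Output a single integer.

Answer: 1

Derivation:
Step 0: ref 2 -> FAULT, frames=[2,-,-,-]
Step 1: ref 2 -> HIT, frames=[2,-,-,-]
Step 2: ref 3 -> FAULT, frames=[2,3,-,-]
Step 3: ref 4 -> FAULT, frames=[2,3,4,-]
Step 4: ref 2 -> HIT, frames=[2,3,4,-]
Step 5: ref 1 -> FAULT, frames=[2,3,4,1]
Step 6: ref 5 -> FAULT, evict 4, frames=[2,3,5,1]
Step 7: ref 1 -> HIT, frames=[2,3,5,1]
Step 8: ref 1 -> HIT, frames=[2,3,5,1]
Step 9: ref 2 -> HIT, frames=[2,3,5,1]
Step 10: ref 2 -> HIT, frames=[2,3,5,1]
Step 11: ref 3 -> HIT, frames=[2,3,5,1]
Step 12: ref 2 -> HIT, frames=[2,3,5,1]
Step 13: ref 2 -> HIT, frames=[2,3,5,1]
Step 14: ref 4 -> FAULT, evict 1, frames=[2,3,5,4]
At step 14: evicted page 1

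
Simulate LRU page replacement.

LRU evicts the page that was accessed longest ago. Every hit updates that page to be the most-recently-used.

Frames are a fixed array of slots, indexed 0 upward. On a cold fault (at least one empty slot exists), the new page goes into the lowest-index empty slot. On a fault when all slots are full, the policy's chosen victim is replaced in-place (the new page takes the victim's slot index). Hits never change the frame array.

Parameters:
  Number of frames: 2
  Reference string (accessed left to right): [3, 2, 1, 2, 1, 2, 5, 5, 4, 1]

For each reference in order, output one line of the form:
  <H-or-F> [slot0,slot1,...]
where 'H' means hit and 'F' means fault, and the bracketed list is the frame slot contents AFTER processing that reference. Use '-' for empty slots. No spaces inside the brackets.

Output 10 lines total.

F [3,-]
F [3,2]
F [1,2]
H [1,2]
H [1,2]
H [1,2]
F [5,2]
H [5,2]
F [5,4]
F [1,4]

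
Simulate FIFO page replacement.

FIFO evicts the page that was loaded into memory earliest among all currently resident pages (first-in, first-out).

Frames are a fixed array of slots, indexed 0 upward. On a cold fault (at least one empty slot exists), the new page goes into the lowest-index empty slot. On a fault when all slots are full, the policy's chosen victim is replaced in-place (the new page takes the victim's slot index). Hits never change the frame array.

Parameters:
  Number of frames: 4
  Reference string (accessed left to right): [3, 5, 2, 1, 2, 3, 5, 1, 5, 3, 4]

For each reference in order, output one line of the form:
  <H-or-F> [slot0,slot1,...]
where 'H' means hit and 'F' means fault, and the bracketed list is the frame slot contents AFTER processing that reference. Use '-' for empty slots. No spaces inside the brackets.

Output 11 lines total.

F [3,-,-,-]
F [3,5,-,-]
F [3,5,2,-]
F [3,5,2,1]
H [3,5,2,1]
H [3,5,2,1]
H [3,5,2,1]
H [3,5,2,1]
H [3,5,2,1]
H [3,5,2,1]
F [4,5,2,1]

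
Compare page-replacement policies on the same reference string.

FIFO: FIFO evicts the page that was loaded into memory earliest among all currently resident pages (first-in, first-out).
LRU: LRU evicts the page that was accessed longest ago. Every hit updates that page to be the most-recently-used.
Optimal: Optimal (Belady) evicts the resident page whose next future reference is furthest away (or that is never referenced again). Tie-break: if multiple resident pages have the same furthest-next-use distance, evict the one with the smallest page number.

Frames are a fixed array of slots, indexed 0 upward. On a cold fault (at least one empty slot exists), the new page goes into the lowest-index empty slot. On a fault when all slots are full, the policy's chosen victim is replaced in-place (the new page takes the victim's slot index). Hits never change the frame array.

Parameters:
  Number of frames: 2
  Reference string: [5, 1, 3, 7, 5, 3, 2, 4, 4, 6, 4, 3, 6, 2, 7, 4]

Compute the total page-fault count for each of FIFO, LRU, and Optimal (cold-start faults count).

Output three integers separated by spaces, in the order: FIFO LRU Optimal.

--- FIFO ---
  step 0: ref 5 -> FAULT, frames=[5,-] (faults so far: 1)
  step 1: ref 1 -> FAULT, frames=[5,1] (faults so far: 2)
  step 2: ref 3 -> FAULT, evict 5, frames=[3,1] (faults so far: 3)
  step 3: ref 7 -> FAULT, evict 1, frames=[3,7] (faults so far: 4)
  step 4: ref 5 -> FAULT, evict 3, frames=[5,7] (faults so far: 5)
  step 5: ref 3 -> FAULT, evict 7, frames=[5,3] (faults so far: 6)
  step 6: ref 2 -> FAULT, evict 5, frames=[2,3] (faults so far: 7)
  step 7: ref 4 -> FAULT, evict 3, frames=[2,4] (faults so far: 8)
  step 8: ref 4 -> HIT, frames=[2,4] (faults so far: 8)
  step 9: ref 6 -> FAULT, evict 2, frames=[6,4] (faults so far: 9)
  step 10: ref 4 -> HIT, frames=[6,4] (faults so far: 9)
  step 11: ref 3 -> FAULT, evict 4, frames=[6,3] (faults so far: 10)
  step 12: ref 6 -> HIT, frames=[6,3] (faults so far: 10)
  step 13: ref 2 -> FAULT, evict 6, frames=[2,3] (faults so far: 11)
  step 14: ref 7 -> FAULT, evict 3, frames=[2,7] (faults so far: 12)
  step 15: ref 4 -> FAULT, evict 2, frames=[4,7] (faults so far: 13)
  FIFO total faults: 13
--- LRU ---
  step 0: ref 5 -> FAULT, frames=[5,-] (faults so far: 1)
  step 1: ref 1 -> FAULT, frames=[5,1] (faults so far: 2)
  step 2: ref 3 -> FAULT, evict 5, frames=[3,1] (faults so far: 3)
  step 3: ref 7 -> FAULT, evict 1, frames=[3,7] (faults so far: 4)
  step 4: ref 5 -> FAULT, evict 3, frames=[5,7] (faults so far: 5)
  step 5: ref 3 -> FAULT, evict 7, frames=[5,3] (faults so far: 6)
  step 6: ref 2 -> FAULT, evict 5, frames=[2,3] (faults so far: 7)
  step 7: ref 4 -> FAULT, evict 3, frames=[2,4] (faults so far: 8)
  step 8: ref 4 -> HIT, frames=[2,4] (faults so far: 8)
  step 9: ref 6 -> FAULT, evict 2, frames=[6,4] (faults so far: 9)
  step 10: ref 4 -> HIT, frames=[6,4] (faults so far: 9)
  step 11: ref 3 -> FAULT, evict 6, frames=[3,4] (faults so far: 10)
  step 12: ref 6 -> FAULT, evict 4, frames=[3,6] (faults so far: 11)
  step 13: ref 2 -> FAULT, evict 3, frames=[2,6] (faults so far: 12)
  step 14: ref 7 -> FAULT, evict 6, frames=[2,7] (faults so far: 13)
  step 15: ref 4 -> FAULT, evict 2, frames=[4,7] (faults so far: 14)
  LRU total faults: 14
--- Optimal ---
  step 0: ref 5 -> FAULT, frames=[5,-] (faults so far: 1)
  step 1: ref 1 -> FAULT, frames=[5,1] (faults so far: 2)
  step 2: ref 3 -> FAULT, evict 1, frames=[5,3] (faults so far: 3)
  step 3: ref 7 -> FAULT, evict 3, frames=[5,7] (faults so far: 4)
  step 4: ref 5 -> HIT, frames=[5,7] (faults so far: 4)
  step 5: ref 3 -> FAULT, evict 5, frames=[3,7] (faults so far: 5)
  step 6: ref 2 -> FAULT, evict 7, frames=[3,2] (faults so far: 6)
  step 7: ref 4 -> FAULT, evict 2, frames=[3,4] (faults so far: 7)
  step 8: ref 4 -> HIT, frames=[3,4] (faults so far: 7)
  step 9: ref 6 -> FAULT, evict 3, frames=[6,4] (faults so far: 8)
  step 10: ref 4 -> HIT, frames=[6,4] (faults so far: 8)
  step 11: ref 3 -> FAULT, evict 4, frames=[6,3] (faults so far: 9)
  step 12: ref 6 -> HIT, frames=[6,3] (faults so far: 9)
  step 13: ref 2 -> FAULT, evict 3, frames=[6,2] (faults so far: 10)
  step 14: ref 7 -> FAULT, evict 2, frames=[6,7] (faults so far: 11)
  step 15: ref 4 -> FAULT, evict 6, frames=[4,7] (faults so far: 12)
  Optimal total faults: 12

Answer: 13 14 12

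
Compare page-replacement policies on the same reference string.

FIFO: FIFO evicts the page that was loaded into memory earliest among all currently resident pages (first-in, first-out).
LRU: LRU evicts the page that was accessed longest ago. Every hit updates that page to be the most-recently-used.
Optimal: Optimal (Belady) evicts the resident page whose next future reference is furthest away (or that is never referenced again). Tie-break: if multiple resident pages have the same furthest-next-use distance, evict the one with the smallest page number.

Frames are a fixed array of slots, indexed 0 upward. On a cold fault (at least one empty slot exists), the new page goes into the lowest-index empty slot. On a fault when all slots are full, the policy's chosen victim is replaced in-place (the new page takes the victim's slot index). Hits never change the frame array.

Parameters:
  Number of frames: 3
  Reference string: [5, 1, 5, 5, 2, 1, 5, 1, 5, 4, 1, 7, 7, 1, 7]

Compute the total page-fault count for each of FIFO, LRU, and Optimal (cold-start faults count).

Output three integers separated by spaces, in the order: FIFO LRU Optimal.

--- FIFO ---
  step 0: ref 5 -> FAULT, frames=[5,-,-] (faults so far: 1)
  step 1: ref 1 -> FAULT, frames=[5,1,-] (faults so far: 2)
  step 2: ref 5 -> HIT, frames=[5,1,-] (faults so far: 2)
  step 3: ref 5 -> HIT, frames=[5,1,-] (faults so far: 2)
  step 4: ref 2 -> FAULT, frames=[5,1,2] (faults so far: 3)
  step 5: ref 1 -> HIT, frames=[5,1,2] (faults so far: 3)
  step 6: ref 5 -> HIT, frames=[5,1,2] (faults so far: 3)
  step 7: ref 1 -> HIT, frames=[5,1,2] (faults so far: 3)
  step 8: ref 5 -> HIT, frames=[5,1,2] (faults so far: 3)
  step 9: ref 4 -> FAULT, evict 5, frames=[4,1,2] (faults so far: 4)
  step 10: ref 1 -> HIT, frames=[4,1,2] (faults so far: 4)
  step 11: ref 7 -> FAULT, evict 1, frames=[4,7,2] (faults so far: 5)
  step 12: ref 7 -> HIT, frames=[4,7,2] (faults so far: 5)
  step 13: ref 1 -> FAULT, evict 2, frames=[4,7,1] (faults so far: 6)
  step 14: ref 7 -> HIT, frames=[4,7,1] (faults so far: 6)
  FIFO total faults: 6
--- LRU ---
  step 0: ref 5 -> FAULT, frames=[5,-,-] (faults so far: 1)
  step 1: ref 1 -> FAULT, frames=[5,1,-] (faults so far: 2)
  step 2: ref 5 -> HIT, frames=[5,1,-] (faults so far: 2)
  step 3: ref 5 -> HIT, frames=[5,1,-] (faults so far: 2)
  step 4: ref 2 -> FAULT, frames=[5,1,2] (faults so far: 3)
  step 5: ref 1 -> HIT, frames=[5,1,2] (faults so far: 3)
  step 6: ref 5 -> HIT, frames=[5,1,2] (faults so far: 3)
  step 7: ref 1 -> HIT, frames=[5,1,2] (faults so far: 3)
  step 8: ref 5 -> HIT, frames=[5,1,2] (faults so far: 3)
  step 9: ref 4 -> FAULT, evict 2, frames=[5,1,4] (faults so far: 4)
  step 10: ref 1 -> HIT, frames=[5,1,4] (faults so far: 4)
  step 11: ref 7 -> FAULT, evict 5, frames=[7,1,4] (faults so far: 5)
  step 12: ref 7 -> HIT, frames=[7,1,4] (faults so far: 5)
  step 13: ref 1 -> HIT, frames=[7,1,4] (faults so far: 5)
  step 14: ref 7 -> HIT, frames=[7,1,4] (faults so far: 5)
  LRU total faults: 5
--- Optimal ---
  step 0: ref 5 -> FAULT, frames=[5,-,-] (faults so far: 1)
  step 1: ref 1 -> FAULT, frames=[5,1,-] (faults so far: 2)
  step 2: ref 5 -> HIT, frames=[5,1,-] (faults so far: 2)
  step 3: ref 5 -> HIT, frames=[5,1,-] (faults so far: 2)
  step 4: ref 2 -> FAULT, frames=[5,1,2] (faults so far: 3)
  step 5: ref 1 -> HIT, frames=[5,1,2] (faults so far: 3)
  step 6: ref 5 -> HIT, frames=[5,1,2] (faults so far: 3)
  step 7: ref 1 -> HIT, frames=[5,1,2] (faults so far: 3)
  step 8: ref 5 -> HIT, frames=[5,1,2] (faults so far: 3)
  step 9: ref 4 -> FAULT, evict 2, frames=[5,1,4] (faults so far: 4)
  step 10: ref 1 -> HIT, frames=[5,1,4] (faults so far: 4)
  step 11: ref 7 -> FAULT, evict 4, frames=[5,1,7] (faults so far: 5)
  step 12: ref 7 -> HIT, frames=[5,1,7] (faults so far: 5)
  step 13: ref 1 -> HIT, frames=[5,1,7] (faults so far: 5)
  step 14: ref 7 -> HIT, frames=[5,1,7] (faults so far: 5)
  Optimal total faults: 5

Answer: 6 5 5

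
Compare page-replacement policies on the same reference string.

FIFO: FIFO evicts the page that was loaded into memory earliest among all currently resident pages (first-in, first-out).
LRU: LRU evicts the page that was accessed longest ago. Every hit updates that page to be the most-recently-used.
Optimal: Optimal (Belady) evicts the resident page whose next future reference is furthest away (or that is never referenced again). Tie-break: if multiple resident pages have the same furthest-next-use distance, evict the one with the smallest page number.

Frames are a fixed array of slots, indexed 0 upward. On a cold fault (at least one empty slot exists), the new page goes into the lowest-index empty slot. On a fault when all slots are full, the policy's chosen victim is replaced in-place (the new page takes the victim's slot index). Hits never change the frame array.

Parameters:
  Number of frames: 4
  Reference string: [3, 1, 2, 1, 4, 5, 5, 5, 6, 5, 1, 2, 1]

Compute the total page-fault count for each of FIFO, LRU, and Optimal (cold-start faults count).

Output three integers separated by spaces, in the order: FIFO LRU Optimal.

Answer: 8 7 6

Derivation:
--- FIFO ---
  step 0: ref 3 -> FAULT, frames=[3,-,-,-] (faults so far: 1)
  step 1: ref 1 -> FAULT, frames=[3,1,-,-] (faults so far: 2)
  step 2: ref 2 -> FAULT, frames=[3,1,2,-] (faults so far: 3)
  step 3: ref 1 -> HIT, frames=[3,1,2,-] (faults so far: 3)
  step 4: ref 4 -> FAULT, frames=[3,1,2,4] (faults so far: 4)
  step 5: ref 5 -> FAULT, evict 3, frames=[5,1,2,4] (faults so far: 5)
  step 6: ref 5 -> HIT, frames=[5,1,2,4] (faults so far: 5)
  step 7: ref 5 -> HIT, frames=[5,1,2,4] (faults so far: 5)
  step 8: ref 6 -> FAULT, evict 1, frames=[5,6,2,4] (faults so far: 6)
  step 9: ref 5 -> HIT, frames=[5,6,2,4] (faults so far: 6)
  step 10: ref 1 -> FAULT, evict 2, frames=[5,6,1,4] (faults so far: 7)
  step 11: ref 2 -> FAULT, evict 4, frames=[5,6,1,2] (faults so far: 8)
  step 12: ref 1 -> HIT, frames=[5,6,1,2] (faults so far: 8)
  FIFO total faults: 8
--- LRU ---
  step 0: ref 3 -> FAULT, frames=[3,-,-,-] (faults so far: 1)
  step 1: ref 1 -> FAULT, frames=[3,1,-,-] (faults so far: 2)
  step 2: ref 2 -> FAULT, frames=[3,1,2,-] (faults so far: 3)
  step 3: ref 1 -> HIT, frames=[3,1,2,-] (faults so far: 3)
  step 4: ref 4 -> FAULT, frames=[3,1,2,4] (faults so far: 4)
  step 5: ref 5 -> FAULT, evict 3, frames=[5,1,2,4] (faults so far: 5)
  step 6: ref 5 -> HIT, frames=[5,1,2,4] (faults so far: 5)
  step 7: ref 5 -> HIT, frames=[5,1,2,4] (faults so far: 5)
  step 8: ref 6 -> FAULT, evict 2, frames=[5,1,6,4] (faults so far: 6)
  step 9: ref 5 -> HIT, frames=[5,1,6,4] (faults so far: 6)
  step 10: ref 1 -> HIT, frames=[5,1,6,4] (faults so far: 6)
  step 11: ref 2 -> FAULT, evict 4, frames=[5,1,6,2] (faults so far: 7)
  step 12: ref 1 -> HIT, frames=[5,1,6,2] (faults so far: 7)
  LRU total faults: 7
--- Optimal ---
  step 0: ref 3 -> FAULT, frames=[3,-,-,-] (faults so far: 1)
  step 1: ref 1 -> FAULT, frames=[3,1,-,-] (faults so far: 2)
  step 2: ref 2 -> FAULT, frames=[3,1,2,-] (faults so far: 3)
  step 3: ref 1 -> HIT, frames=[3,1,2,-] (faults so far: 3)
  step 4: ref 4 -> FAULT, frames=[3,1,2,4] (faults so far: 4)
  step 5: ref 5 -> FAULT, evict 3, frames=[5,1,2,4] (faults so far: 5)
  step 6: ref 5 -> HIT, frames=[5,1,2,4] (faults so far: 5)
  step 7: ref 5 -> HIT, frames=[5,1,2,4] (faults so far: 5)
  step 8: ref 6 -> FAULT, evict 4, frames=[5,1,2,6] (faults so far: 6)
  step 9: ref 5 -> HIT, frames=[5,1,2,6] (faults so far: 6)
  step 10: ref 1 -> HIT, frames=[5,1,2,6] (faults so far: 6)
  step 11: ref 2 -> HIT, frames=[5,1,2,6] (faults so far: 6)
  step 12: ref 1 -> HIT, frames=[5,1,2,6] (faults so far: 6)
  Optimal total faults: 6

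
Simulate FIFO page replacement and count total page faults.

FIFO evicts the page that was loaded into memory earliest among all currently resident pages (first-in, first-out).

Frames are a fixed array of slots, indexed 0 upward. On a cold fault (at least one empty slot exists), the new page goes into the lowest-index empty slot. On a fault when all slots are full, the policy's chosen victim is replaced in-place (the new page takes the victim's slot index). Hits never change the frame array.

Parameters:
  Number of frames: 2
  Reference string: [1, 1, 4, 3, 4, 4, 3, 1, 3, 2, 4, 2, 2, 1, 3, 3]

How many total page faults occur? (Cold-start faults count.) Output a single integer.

Step 0: ref 1 → FAULT, frames=[1,-]
Step 1: ref 1 → HIT, frames=[1,-]
Step 2: ref 4 → FAULT, frames=[1,4]
Step 3: ref 3 → FAULT (evict 1), frames=[3,4]
Step 4: ref 4 → HIT, frames=[3,4]
Step 5: ref 4 → HIT, frames=[3,4]
Step 6: ref 3 → HIT, frames=[3,4]
Step 7: ref 1 → FAULT (evict 4), frames=[3,1]
Step 8: ref 3 → HIT, frames=[3,1]
Step 9: ref 2 → FAULT (evict 3), frames=[2,1]
Step 10: ref 4 → FAULT (evict 1), frames=[2,4]
Step 11: ref 2 → HIT, frames=[2,4]
Step 12: ref 2 → HIT, frames=[2,4]
Step 13: ref 1 → FAULT (evict 2), frames=[1,4]
Step 14: ref 3 → FAULT (evict 4), frames=[1,3]
Step 15: ref 3 → HIT, frames=[1,3]
Total faults: 8

Answer: 8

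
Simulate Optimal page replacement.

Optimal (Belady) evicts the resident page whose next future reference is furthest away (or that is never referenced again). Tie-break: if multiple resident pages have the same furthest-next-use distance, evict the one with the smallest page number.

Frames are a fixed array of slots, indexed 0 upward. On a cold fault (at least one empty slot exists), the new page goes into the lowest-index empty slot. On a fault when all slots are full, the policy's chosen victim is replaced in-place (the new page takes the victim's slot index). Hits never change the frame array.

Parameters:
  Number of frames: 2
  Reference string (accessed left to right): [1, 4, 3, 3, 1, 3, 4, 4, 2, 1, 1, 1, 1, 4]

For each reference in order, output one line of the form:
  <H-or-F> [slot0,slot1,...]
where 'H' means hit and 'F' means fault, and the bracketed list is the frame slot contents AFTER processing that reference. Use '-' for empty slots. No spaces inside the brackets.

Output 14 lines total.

F [1,-]
F [1,4]
F [1,3]
H [1,3]
H [1,3]
H [1,3]
F [1,4]
H [1,4]
F [1,2]
H [1,2]
H [1,2]
H [1,2]
H [1,2]
F [4,2]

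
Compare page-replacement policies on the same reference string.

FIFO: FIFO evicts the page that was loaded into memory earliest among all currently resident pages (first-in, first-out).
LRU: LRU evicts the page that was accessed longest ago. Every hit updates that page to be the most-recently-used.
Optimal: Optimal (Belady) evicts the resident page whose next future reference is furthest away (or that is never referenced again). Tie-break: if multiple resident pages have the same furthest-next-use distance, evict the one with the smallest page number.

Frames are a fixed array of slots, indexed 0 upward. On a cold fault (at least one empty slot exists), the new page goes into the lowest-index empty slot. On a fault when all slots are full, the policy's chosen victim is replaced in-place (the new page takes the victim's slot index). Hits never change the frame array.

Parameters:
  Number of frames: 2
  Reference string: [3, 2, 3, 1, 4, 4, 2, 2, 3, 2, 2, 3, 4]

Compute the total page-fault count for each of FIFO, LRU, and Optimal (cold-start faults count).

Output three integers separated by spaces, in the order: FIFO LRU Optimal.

--- FIFO ---
  step 0: ref 3 -> FAULT, frames=[3,-] (faults so far: 1)
  step 1: ref 2 -> FAULT, frames=[3,2] (faults so far: 2)
  step 2: ref 3 -> HIT, frames=[3,2] (faults so far: 2)
  step 3: ref 1 -> FAULT, evict 3, frames=[1,2] (faults so far: 3)
  step 4: ref 4 -> FAULT, evict 2, frames=[1,4] (faults so far: 4)
  step 5: ref 4 -> HIT, frames=[1,4] (faults so far: 4)
  step 6: ref 2 -> FAULT, evict 1, frames=[2,4] (faults so far: 5)
  step 7: ref 2 -> HIT, frames=[2,4] (faults so far: 5)
  step 8: ref 3 -> FAULT, evict 4, frames=[2,3] (faults so far: 6)
  step 9: ref 2 -> HIT, frames=[2,3] (faults so far: 6)
  step 10: ref 2 -> HIT, frames=[2,3] (faults so far: 6)
  step 11: ref 3 -> HIT, frames=[2,3] (faults so far: 6)
  step 12: ref 4 -> FAULT, evict 2, frames=[4,3] (faults so far: 7)
  FIFO total faults: 7
--- LRU ---
  step 0: ref 3 -> FAULT, frames=[3,-] (faults so far: 1)
  step 1: ref 2 -> FAULT, frames=[3,2] (faults so far: 2)
  step 2: ref 3 -> HIT, frames=[3,2] (faults so far: 2)
  step 3: ref 1 -> FAULT, evict 2, frames=[3,1] (faults so far: 3)
  step 4: ref 4 -> FAULT, evict 3, frames=[4,1] (faults so far: 4)
  step 5: ref 4 -> HIT, frames=[4,1] (faults so far: 4)
  step 6: ref 2 -> FAULT, evict 1, frames=[4,2] (faults so far: 5)
  step 7: ref 2 -> HIT, frames=[4,2] (faults so far: 5)
  step 8: ref 3 -> FAULT, evict 4, frames=[3,2] (faults so far: 6)
  step 9: ref 2 -> HIT, frames=[3,2] (faults so far: 6)
  step 10: ref 2 -> HIT, frames=[3,2] (faults so far: 6)
  step 11: ref 3 -> HIT, frames=[3,2] (faults so far: 6)
  step 12: ref 4 -> FAULT, evict 2, frames=[3,4] (faults so far: 7)
  LRU total faults: 7
--- Optimal ---
  step 0: ref 3 -> FAULT, frames=[3,-] (faults so far: 1)
  step 1: ref 2 -> FAULT, frames=[3,2] (faults so far: 2)
  step 2: ref 3 -> HIT, frames=[3,2] (faults so far: 2)
  step 3: ref 1 -> FAULT, evict 3, frames=[1,2] (faults so far: 3)
  step 4: ref 4 -> FAULT, evict 1, frames=[4,2] (faults so far: 4)
  step 5: ref 4 -> HIT, frames=[4,2] (faults so far: 4)
  step 6: ref 2 -> HIT, frames=[4,2] (faults so far: 4)
  step 7: ref 2 -> HIT, frames=[4,2] (faults so far: 4)
  step 8: ref 3 -> FAULT, evict 4, frames=[3,2] (faults so far: 5)
  step 9: ref 2 -> HIT, frames=[3,2] (faults so far: 5)
  step 10: ref 2 -> HIT, frames=[3,2] (faults so far: 5)
  step 11: ref 3 -> HIT, frames=[3,2] (faults so far: 5)
  step 12: ref 4 -> FAULT, evict 2, frames=[3,4] (faults so far: 6)
  Optimal total faults: 6

Answer: 7 7 6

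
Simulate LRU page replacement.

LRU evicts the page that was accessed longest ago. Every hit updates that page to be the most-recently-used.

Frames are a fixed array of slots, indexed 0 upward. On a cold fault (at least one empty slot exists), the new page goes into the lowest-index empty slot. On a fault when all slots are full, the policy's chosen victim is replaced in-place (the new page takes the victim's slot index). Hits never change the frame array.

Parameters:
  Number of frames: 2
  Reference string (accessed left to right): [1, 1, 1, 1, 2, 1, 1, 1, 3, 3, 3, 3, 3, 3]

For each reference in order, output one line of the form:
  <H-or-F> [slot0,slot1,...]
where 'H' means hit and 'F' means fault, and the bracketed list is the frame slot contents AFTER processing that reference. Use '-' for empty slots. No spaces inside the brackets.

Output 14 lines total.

F [1,-]
H [1,-]
H [1,-]
H [1,-]
F [1,2]
H [1,2]
H [1,2]
H [1,2]
F [1,3]
H [1,3]
H [1,3]
H [1,3]
H [1,3]
H [1,3]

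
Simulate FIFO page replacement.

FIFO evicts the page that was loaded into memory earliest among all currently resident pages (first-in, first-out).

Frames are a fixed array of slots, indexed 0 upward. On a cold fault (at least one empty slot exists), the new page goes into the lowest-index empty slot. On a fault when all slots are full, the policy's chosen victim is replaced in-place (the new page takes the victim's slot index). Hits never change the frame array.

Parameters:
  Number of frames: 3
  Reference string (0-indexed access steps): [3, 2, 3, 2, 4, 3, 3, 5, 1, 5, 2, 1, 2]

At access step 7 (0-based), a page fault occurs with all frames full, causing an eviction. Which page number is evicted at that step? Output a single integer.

Step 0: ref 3 -> FAULT, frames=[3,-,-]
Step 1: ref 2 -> FAULT, frames=[3,2,-]
Step 2: ref 3 -> HIT, frames=[3,2,-]
Step 3: ref 2 -> HIT, frames=[3,2,-]
Step 4: ref 4 -> FAULT, frames=[3,2,4]
Step 5: ref 3 -> HIT, frames=[3,2,4]
Step 6: ref 3 -> HIT, frames=[3,2,4]
Step 7: ref 5 -> FAULT, evict 3, frames=[5,2,4]
At step 7: evicted page 3

Answer: 3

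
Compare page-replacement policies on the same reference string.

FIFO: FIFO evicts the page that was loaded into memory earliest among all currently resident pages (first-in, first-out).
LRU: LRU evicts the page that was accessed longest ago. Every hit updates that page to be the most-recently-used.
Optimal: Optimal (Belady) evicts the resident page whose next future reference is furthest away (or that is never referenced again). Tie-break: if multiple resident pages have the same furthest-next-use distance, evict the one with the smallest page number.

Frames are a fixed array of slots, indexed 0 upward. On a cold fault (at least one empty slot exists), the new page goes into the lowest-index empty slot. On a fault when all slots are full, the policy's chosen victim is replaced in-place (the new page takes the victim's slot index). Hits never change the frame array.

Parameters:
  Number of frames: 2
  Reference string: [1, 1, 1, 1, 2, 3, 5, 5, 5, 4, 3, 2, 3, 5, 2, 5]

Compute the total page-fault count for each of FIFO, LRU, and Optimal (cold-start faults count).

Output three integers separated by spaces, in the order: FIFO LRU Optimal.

Answer: 8 9 7

Derivation:
--- FIFO ---
  step 0: ref 1 -> FAULT, frames=[1,-] (faults so far: 1)
  step 1: ref 1 -> HIT, frames=[1,-] (faults so far: 1)
  step 2: ref 1 -> HIT, frames=[1,-] (faults so far: 1)
  step 3: ref 1 -> HIT, frames=[1,-] (faults so far: 1)
  step 4: ref 2 -> FAULT, frames=[1,2] (faults so far: 2)
  step 5: ref 3 -> FAULT, evict 1, frames=[3,2] (faults so far: 3)
  step 6: ref 5 -> FAULT, evict 2, frames=[3,5] (faults so far: 4)
  step 7: ref 5 -> HIT, frames=[3,5] (faults so far: 4)
  step 8: ref 5 -> HIT, frames=[3,5] (faults so far: 4)
  step 9: ref 4 -> FAULT, evict 3, frames=[4,5] (faults so far: 5)
  step 10: ref 3 -> FAULT, evict 5, frames=[4,3] (faults so far: 6)
  step 11: ref 2 -> FAULT, evict 4, frames=[2,3] (faults so far: 7)
  step 12: ref 3 -> HIT, frames=[2,3] (faults so far: 7)
  step 13: ref 5 -> FAULT, evict 3, frames=[2,5] (faults so far: 8)
  step 14: ref 2 -> HIT, frames=[2,5] (faults so far: 8)
  step 15: ref 5 -> HIT, frames=[2,5] (faults so far: 8)
  FIFO total faults: 8
--- LRU ---
  step 0: ref 1 -> FAULT, frames=[1,-] (faults so far: 1)
  step 1: ref 1 -> HIT, frames=[1,-] (faults so far: 1)
  step 2: ref 1 -> HIT, frames=[1,-] (faults so far: 1)
  step 3: ref 1 -> HIT, frames=[1,-] (faults so far: 1)
  step 4: ref 2 -> FAULT, frames=[1,2] (faults so far: 2)
  step 5: ref 3 -> FAULT, evict 1, frames=[3,2] (faults so far: 3)
  step 6: ref 5 -> FAULT, evict 2, frames=[3,5] (faults so far: 4)
  step 7: ref 5 -> HIT, frames=[3,5] (faults so far: 4)
  step 8: ref 5 -> HIT, frames=[3,5] (faults so far: 4)
  step 9: ref 4 -> FAULT, evict 3, frames=[4,5] (faults so far: 5)
  step 10: ref 3 -> FAULT, evict 5, frames=[4,3] (faults so far: 6)
  step 11: ref 2 -> FAULT, evict 4, frames=[2,3] (faults so far: 7)
  step 12: ref 3 -> HIT, frames=[2,3] (faults so far: 7)
  step 13: ref 5 -> FAULT, evict 2, frames=[5,3] (faults so far: 8)
  step 14: ref 2 -> FAULT, evict 3, frames=[5,2] (faults so far: 9)
  step 15: ref 5 -> HIT, frames=[5,2] (faults so far: 9)
  LRU total faults: 9
--- Optimal ---
  step 0: ref 1 -> FAULT, frames=[1,-] (faults so far: 1)
  step 1: ref 1 -> HIT, frames=[1,-] (faults so far: 1)
  step 2: ref 1 -> HIT, frames=[1,-] (faults so far: 1)
  step 3: ref 1 -> HIT, frames=[1,-] (faults so far: 1)
  step 4: ref 2 -> FAULT, frames=[1,2] (faults so far: 2)
  step 5: ref 3 -> FAULT, evict 1, frames=[3,2] (faults so far: 3)
  step 6: ref 5 -> FAULT, evict 2, frames=[3,5] (faults so far: 4)
  step 7: ref 5 -> HIT, frames=[3,5] (faults so far: 4)
  step 8: ref 5 -> HIT, frames=[3,5] (faults so far: 4)
  step 9: ref 4 -> FAULT, evict 5, frames=[3,4] (faults so far: 5)
  step 10: ref 3 -> HIT, frames=[3,4] (faults so far: 5)
  step 11: ref 2 -> FAULT, evict 4, frames=[3,2] (faults so far: 6)
  step 12: ref 3 -> HIT, frames=[3,2] (faults so far: 6)
  step 13: ref 5 -> FAULT, evict 3, frames=[5,2] (faults so far: 7)
  step 14: ref 2 -> HIT, frames=[5,2] (faults so far: 7)
  step 15: ref 5 -> HIT, frames=[5,2] (faults so far: 7)
  Optimal total faults: 7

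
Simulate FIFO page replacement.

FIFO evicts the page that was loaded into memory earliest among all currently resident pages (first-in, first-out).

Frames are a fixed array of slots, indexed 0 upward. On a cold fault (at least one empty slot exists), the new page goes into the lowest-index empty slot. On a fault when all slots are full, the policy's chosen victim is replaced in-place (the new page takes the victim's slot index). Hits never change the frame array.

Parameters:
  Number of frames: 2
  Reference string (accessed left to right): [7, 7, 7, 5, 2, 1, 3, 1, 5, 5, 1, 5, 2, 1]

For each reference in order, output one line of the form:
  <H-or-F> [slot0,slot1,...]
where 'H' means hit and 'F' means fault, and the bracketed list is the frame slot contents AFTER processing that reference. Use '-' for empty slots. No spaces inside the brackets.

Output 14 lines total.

F [7,-]
H [7,-]
H [7,-]
F [7,5]
F [2,5]
F [2,1]
F [3,1]
H [3,1]
F [3,5]
H [3,5]
F [1,5]
H [1,5]
F [1,2]
H [1,2]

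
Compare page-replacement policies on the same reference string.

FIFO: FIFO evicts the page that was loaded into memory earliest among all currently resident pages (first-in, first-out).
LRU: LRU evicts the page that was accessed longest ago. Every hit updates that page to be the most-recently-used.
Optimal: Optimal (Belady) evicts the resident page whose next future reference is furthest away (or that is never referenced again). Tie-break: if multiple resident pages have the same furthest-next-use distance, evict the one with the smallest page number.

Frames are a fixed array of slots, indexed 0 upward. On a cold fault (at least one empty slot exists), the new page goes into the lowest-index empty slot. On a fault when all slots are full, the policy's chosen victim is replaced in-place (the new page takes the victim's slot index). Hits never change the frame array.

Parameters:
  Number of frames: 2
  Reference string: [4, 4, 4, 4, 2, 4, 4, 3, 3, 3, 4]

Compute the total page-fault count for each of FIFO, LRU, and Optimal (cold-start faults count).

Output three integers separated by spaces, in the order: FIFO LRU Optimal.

--- FIFO ---
  step 0: ref 4 -> FAULT, frames=[4,-] (faults so far: 1)
  step 1: ref 4 -> HIT, frames=[4,-] (faults so far: 1)
  step 2: ref 4 -> HIT, frames=[4,-] (faults so far: 1)
  step 3: ref 4 -> HIT, frames=[4,-] (faults so far: 1)
  step 4: ref 2 -> FAULT, frames=[4,2] (faults so far: 2)
  step 5: ref 4 -> HIT, frames=[4,2] (faults so far: 2)
  step 6: ref 4 -> HIT, frames=[4,2] (faults so far: 2)
  step 7: ref 3 -> FAULT, evict 4, frames=[3,2] (faults so far: 3)
  step 8: ref 3 -> HIT, frames=[3,2] (faults so far: 3)
  step 9: ref 3 -> HIT, frames=[3,2] (faults so far: 3)
  step 10: ref 4 -> FAULT, evict 2, frames=[3,4] (faults so far: 4)
  FIFO total faults: 4
--- LRU ---
  step 0: ref 4 -> FAULT, frames=[4,-] (faults so far: 1)
  step 1: ref 4 -> HIT, frames=[4,-] (faults so far: 1)
  step 2: ref 4 -> HIT, frames=[4,-] (faults so far: 1)
  step 3: ref 4 -> HIT, frames=[4,-] (faults so far: 1)
  step 4: ref 2 -> FAULT, frames=[4,2] (faults so far: 2)
  step 5: ref 4 -> HIT, frames=[4,2] (faults so far: 2)
  step 6: ref 4 -> HIT, frames=[4,2] (faults so far: 2)
  step 7: ref 3 -> FAULT, evict 2, frames=[4,3] (faults so far: 3)
  step 8: ref 3 -> HIT, frames=[4,3] (faults so far: 3)
  step 9: ref 3 -> HIT, frames=[4,3] (faults so far: 3)
  step 10: ref 4 -> HIT, frames=[4,3] (faults so far: 3)
  LRU total faults: 3
--- Optimal ---
  step 0: ref 4 -> FAULT, frames=[4,-] (faults so far: 1)
  step 1: ref 4 -> HIT, frames=[4,-] (faults so far: 1)
  step 2: ref 4 -> HIT, frames=[4,-] (faults so far: 1)
  step 3: ref 4 -> HIT, frames=[4,-] (faults so far: 1)
  step 4: ref 2 -> FAULT, frames=[4,2] (faults so far: 2)
  step 5: ref 4 -> HIT, frames=[4,2] (faults so far: 2)
  step 6: ref 4 -> HIT, frames=[4,2] (faults so far: 2)
  step 7: ref 3 -> FAULT, evict 2, frames=[4,3] (faults so far: 3)
  step 8: ref 3 -> HIT, frames=[4,3] (faults so far: 3)
  step 9: ref 3 -> HIT, frames=[4,3] (faults so far: 3)
  step 10: ref 4 -> HIT, frames=[4,3] (faults so far: 3)
  Optimal total faults: 3

Answer: 4 3 3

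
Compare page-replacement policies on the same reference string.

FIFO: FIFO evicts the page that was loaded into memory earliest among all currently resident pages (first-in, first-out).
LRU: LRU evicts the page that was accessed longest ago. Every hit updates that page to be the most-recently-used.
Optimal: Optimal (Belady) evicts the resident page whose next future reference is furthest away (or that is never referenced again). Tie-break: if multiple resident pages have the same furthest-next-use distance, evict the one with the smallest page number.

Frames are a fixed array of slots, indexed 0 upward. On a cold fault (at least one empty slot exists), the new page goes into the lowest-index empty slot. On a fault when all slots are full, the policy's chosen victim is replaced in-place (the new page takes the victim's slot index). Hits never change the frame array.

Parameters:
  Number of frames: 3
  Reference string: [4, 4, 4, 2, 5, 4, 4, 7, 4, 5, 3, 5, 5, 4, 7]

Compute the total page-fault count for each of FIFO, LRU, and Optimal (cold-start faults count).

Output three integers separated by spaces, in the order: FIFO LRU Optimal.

Answer: 8 6 6

Derivation:
--- FIFO ---
  step 0: ref 4 -> FAULT, frames=[4,-,-] (faults so far: 1)
  step 1: ref 4 -> HIT, frames=[4,-,-] (faults so far: 1)
  step 2: ref 4 -> HIT, frames=[4,-,-] (faults so far: 1)
  step 3: ref 2 -> FAULT, frames=[4,2,-] (faults so far: 2)
  step 4: ref 5 -> FAULT, frames=[4,2,5] (faults so far: 3)
  step 5: ref 4 -> HIT, frames=[4,2,5] (faults so far: 3)
  step 6: ref 4 -> HIT, frames=[4,2,5] (faults so far: 3)
  step 7: ref 7 -> FAULT, evict 4, frames=[7,2,5] (faults so far: 4)
  step 8: ref 4 -> FAULT, evict 2, frames=[7,4,5] (faults so far: 5)
  step 9: ref 5 -> HIT, frames=[7,4,5] (faults so far: 5)
  step 10: ref 3 -> FAULT, evict 5, frames=[7,4,3] (faults so far: 6)
  step 11: ref 5 -> FAULT, evict 7, frames=[5,4,3] (faults so far: 7)
  step 12: ref 5 -> HIT, frames=[5,4,3] (faults so far: 7)
  step 13: ref 4 -> HIT, frames=[5,4,3] (faults so far: 7)
  step 14: ref 7 -> FAULT, evict 4, frames=[5,7,3] (faults so far: 8)
  FIFO total faults: 8
--- LRU ---
  step 0: ref 4 -> FAULT, frames=[4,-,-] (faults so far: 1)
  step 1: ref 4 -> HIT, frames=[4,-,-] (faults so far: 1)
  step 2: ref 4 -> HIT, frames=[4,-,-] (faults so far: 1)
  step 3: ref 2 -> FAULT, frames=[4,2,-] (faults so far: 2)
  step 4: ref 5 -> FAULT, frames=[4,2,5] (faults so far: 3)
  step 5: ref 4 -> HIT, frames=[4,2,5] (faults so far: 3)
  step 6: ref 4 -> HIT, frames=[4,2,5] (faults so far: 3)
  step 7: ref 7 -> FAULT, evict 2, frames=[4,7,5] (faults so far: 4)
  step 8: ref 4 -> HIT, frames=[4,7,5] (faults so far: 4)
  step 9: ref 5 -> HIT, frames=[4,7,5] (faults so far: 4)
  step 10: ref 3 -> FAULT, evict 7, frames=[4,3,5] (faults so far: 5)
  step 11: ref 5 -> HIT, frames=[4,3,5] (faults so far: 5)
  step 12: ref 5 -> HIT, frames=[4,3,5] (faults so far: 5)
  step 13: ref 4 -> HIT, frames=[4,3,5] (faults so far: 5)
  step 14: ref 7 -> FAULT, evict 3, frames=[4,7,5] (faults so far: 6)
  LRU total faults: 6
--- Optimal ---
  step 0: ref 4 -> FAULT, frames=[4,-,-] (faults so far: 1)
  step 1: ref 4 -> HIT, frames=[4,-,-] (faults so far: 1)
  step 2: ref 4 -> HIT, frames=[4,-,-] (faults so far: 1)
  step 3: ref 2 -> FAULT, frames=[4,2,-] (faults so far: 2)
  step 4: ref 5 -> FAULT, frames=[4,2,5] (faults so far: 3)
  step 5: ref 4 -> HIT, frames=[4,2,5] (faults so far: 3)
  step 6: ref 4 -> HIT, frames=[4,2,5] (faults so far: 3)
  step 7: ref 7 -> FAULT, evict 2, frames=[4,7,5] (faults so far: 4)
  step 8: ref 4 -> HIT, frames=[4,7,5] (faults so far: 4)
  step 9: ref 5 -> HIT, frames=[4,7,5] (faults so far: 4)
  step 10: ref 3 -> FAULT, evict 7, frames=[4,3,5] (faults so far: 5)
  step 11: ref 5 -> HIT, frames=[4,3,5] (faults so far: 5)
  step 12: ref 5 -> HIT, frames=[4,3,5] (faults so far: 5)
  step 13: ref 4 -> HIT, frames=[4,3,5] (faults so far: 5)
  step 14: ref 7 -> FAULT, evict 3, frames=[4,7,5] (faults so far: 6)
  Optimal total faults: 6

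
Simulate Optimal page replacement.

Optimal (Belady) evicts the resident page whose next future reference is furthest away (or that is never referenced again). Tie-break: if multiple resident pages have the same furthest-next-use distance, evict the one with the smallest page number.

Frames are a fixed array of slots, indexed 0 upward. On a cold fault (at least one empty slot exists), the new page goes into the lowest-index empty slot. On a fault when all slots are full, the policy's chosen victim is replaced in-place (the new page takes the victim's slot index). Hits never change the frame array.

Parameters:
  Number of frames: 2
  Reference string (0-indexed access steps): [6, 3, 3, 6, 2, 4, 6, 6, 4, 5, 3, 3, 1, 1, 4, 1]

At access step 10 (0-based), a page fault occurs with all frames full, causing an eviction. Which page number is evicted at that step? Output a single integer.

Answer: 5

Derivation:
Step 0: ref 6 -> FAULT, frames=[6,-]
Step 1: ref 3 -> FAULT, frames=[6,3]
Step 2: ref 3 -> HIT, frames=[6,3]
Step 3: ref 6 -> HIT, frames=[6,3]
Step 4: ref 2 -> FAULT, evict 3, frames=[6,2]
Step 5: ref 4 -> FAULT, evict 2, frames=[6,4]
Step 6: ref 6 -> HIT, frames=[6,4]
Step 7: ref 6 -> HIT, frames=[6,4]
Step 8: ref 4 -> HIT, frames=[6,4]
Step 9: ref 5 -> FAULT, evict 6, frames=[5,4]
Step 10: ref 3 -> FAULT, evict 5, frames=[3,4]
At step 10: evicted page 5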